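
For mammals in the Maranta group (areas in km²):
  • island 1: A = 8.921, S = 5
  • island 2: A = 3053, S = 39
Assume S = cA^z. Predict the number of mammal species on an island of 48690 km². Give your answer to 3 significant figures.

103

z = ln(39/5) / ln(3053/8.921) = 2.0541 / 5.8355 = 0.3520
c = 5 / 8.921^0.3520 = 5 / 2.16 = 2.314
S₃ = 2.314 × 48690^0.3520 = 2.314 × 44.67 ≈ 103.4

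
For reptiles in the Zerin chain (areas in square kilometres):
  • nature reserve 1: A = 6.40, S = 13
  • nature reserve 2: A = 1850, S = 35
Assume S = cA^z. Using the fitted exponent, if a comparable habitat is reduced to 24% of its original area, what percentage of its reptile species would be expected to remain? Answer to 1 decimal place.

77.9%

z = ln(35/13) / ln(1850/6.4) = 0.9904 / 5.6666 = 0.1748
S_new/S_old = (A_new/A_old)^z = 0.24^0.1748 = exp(0.1748 × -1.4271) = 0.7792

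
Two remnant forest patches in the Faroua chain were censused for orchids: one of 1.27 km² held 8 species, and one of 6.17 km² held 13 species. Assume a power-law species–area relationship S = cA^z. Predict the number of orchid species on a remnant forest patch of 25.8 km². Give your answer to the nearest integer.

z = ln(13/8) / ln(6.17/1.27) = 0.4855 / 1.5807 = 0.3072
c = 8 / 1.27^0.3072 = 8 / 1.076 = 7.434
S₃ = 7.434 × 25.8^0.3072 = 7.434 × 2.714 ≈ 20.17

20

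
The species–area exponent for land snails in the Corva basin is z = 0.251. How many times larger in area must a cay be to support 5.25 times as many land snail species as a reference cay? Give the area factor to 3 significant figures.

(A₂/A₁)^0.251 = 5.25, so A₂/A₁ = 5.25^(1/0.251) = 5.25^3.984
ln(A₂/A₁) = ln 5.25 / 0.251 = 1.6582 / 0.251 = 6.6065
A₂/A₁ = e^6.6065 ≈ 739.9

740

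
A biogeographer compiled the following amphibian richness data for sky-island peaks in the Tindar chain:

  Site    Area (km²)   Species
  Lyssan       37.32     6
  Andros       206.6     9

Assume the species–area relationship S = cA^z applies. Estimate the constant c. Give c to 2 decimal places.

2.55

z = ln(S₂/S₁) / ln(A₂/A₁) = ln(9/6) / ln(206.6/37.32) = 0.4055 / 1.7113 = 0.2369
c = S₁ / A₁^z = 6 / 37.32^0.2369 = 6 / 2.358 = 2.545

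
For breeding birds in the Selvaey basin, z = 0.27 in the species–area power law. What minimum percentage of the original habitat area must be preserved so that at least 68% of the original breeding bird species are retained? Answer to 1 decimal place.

24.0%

Need (A_new/A_old)^0.27 = 0.68, so A_new/A_old = 0.68^(1/0.27) = 0.68^3.704
ln(A_new/A_old) = ln 0.68 / 0.27 = -0.3857 / 0.27 = -1.4284
A_new/A_old = e^-1.4284 ≈ 0.2397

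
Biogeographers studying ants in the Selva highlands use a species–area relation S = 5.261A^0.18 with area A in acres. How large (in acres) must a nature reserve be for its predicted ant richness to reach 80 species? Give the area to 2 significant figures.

80 = 5.261 × A^0.18  ⇒  A^0.18 = 80/5.261 = 15.21
ln A = ln(15.21) / 0.18 = 2.7217 / 0.18 = 15.1206
A = e^15.1206 ≈ 3687968 acres

3700000 acres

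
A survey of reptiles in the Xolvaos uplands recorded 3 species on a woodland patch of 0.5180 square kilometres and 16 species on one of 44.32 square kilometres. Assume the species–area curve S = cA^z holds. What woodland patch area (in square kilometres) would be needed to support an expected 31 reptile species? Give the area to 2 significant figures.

260 square kilometres

z = ln(16/3) / ln(44.32/0.518) = 1.6740 / 4.4492 = 0.3762
c = 3 / 0.518^0.3762 = 3 / 0.7808 = 3.842
A = (31/3.842)^(1/0.3762) ⇒ ln A = ln(8.068)/0.3762 = 5.5493
A = e^5.5493 ≈ 257.1 square kilometres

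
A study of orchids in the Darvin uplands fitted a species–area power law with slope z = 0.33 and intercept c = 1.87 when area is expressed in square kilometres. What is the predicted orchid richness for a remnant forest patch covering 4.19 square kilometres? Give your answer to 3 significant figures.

3.00

S = 1.87 × 4.19^0.33
ln S = ln 1.87 + 0.33 × ln 4.19 = 0.6259 + 0.33 × 1.4327 = 1.0987
S = e^1.0987 ≈ 3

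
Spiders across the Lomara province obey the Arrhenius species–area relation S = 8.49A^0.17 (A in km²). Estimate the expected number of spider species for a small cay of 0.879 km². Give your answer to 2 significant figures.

S = 8.49 × 0.879^0.17 = 8.49 × 0.9783 ≈ 8.306

8.3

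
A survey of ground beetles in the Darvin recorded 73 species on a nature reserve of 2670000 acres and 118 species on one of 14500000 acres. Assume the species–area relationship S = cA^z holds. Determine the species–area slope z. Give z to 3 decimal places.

Taking logs: ln S = ln c + z ln A, so z = (ln S₂ − ln S₁)/(ln A₂ − ln A₁).
z = ln(118/73) / ln(14500000/2670000) = ln(1.616) / ln(5.431) = 0.4802 / 1.6921 = 0.2838

0.284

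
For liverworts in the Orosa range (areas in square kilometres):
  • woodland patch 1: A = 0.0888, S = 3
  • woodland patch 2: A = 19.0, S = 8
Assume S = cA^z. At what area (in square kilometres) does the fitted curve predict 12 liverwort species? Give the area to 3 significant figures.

z = ln(8/3) / ln(19/0.0888) = 0.9808 / 5.3658 = 0.1828
c = 3 / 0.0888^0.1828 = 3 / 0.6424 = 4.67
A = (12/4.67)^(1/0.1828) ⇒ ln A = ln(2.569)/0.1828 = 5.1626
A = e^5.1626 ≈ 174.6 square kilometres

175 square kilometres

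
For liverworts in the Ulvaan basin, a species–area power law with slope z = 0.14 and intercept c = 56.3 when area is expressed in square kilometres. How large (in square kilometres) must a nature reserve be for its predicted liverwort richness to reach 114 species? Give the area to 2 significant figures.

150 square kilometres

114 = 56.3 × A^0.14  ⇒  A^0.14 = 114/56.3 = 2.025
ln A = ln(2.025) / 0.14 = 0.7055 / 0.14 = 5.0393
A = e^5.0393 ≈ 154.4 square kilometres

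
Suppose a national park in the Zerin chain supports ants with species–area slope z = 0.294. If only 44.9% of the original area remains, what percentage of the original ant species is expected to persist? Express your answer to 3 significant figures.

79.0%

S_new/S_old = (A_new/A_old)^z = 0.449^0.294
= exp(0.294 × ln 0.449) = exp(0.294 × -0.8007) = exp(-0.2354) ≈ 0.7902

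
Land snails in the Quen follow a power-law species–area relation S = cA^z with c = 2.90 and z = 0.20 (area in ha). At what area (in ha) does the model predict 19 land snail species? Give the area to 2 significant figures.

19 = 2.9 × A^0.2  ⇒  A^0.2 = 19/2.9 = 6.552
ln A = ln(6.552) / 0.2 = 1.8797 / 0.2 = 9.3986
A = e^9.3986 ≈ 12072 ha

12000 ha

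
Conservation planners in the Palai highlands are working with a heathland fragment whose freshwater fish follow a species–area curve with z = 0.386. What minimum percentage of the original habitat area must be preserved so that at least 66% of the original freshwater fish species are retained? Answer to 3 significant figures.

34.1%

Need (A_new/A_old)^0.386 = 0.66, so A_new/A_old = 0.66^(1/0.386) = 0.66^2.591
ln(A_new/A_old) = ln 0.66 / 0.386 = -0.4155 / 0.386 = -1.0765
A_new/A_old = e^-1.0765 ≈ 0.3408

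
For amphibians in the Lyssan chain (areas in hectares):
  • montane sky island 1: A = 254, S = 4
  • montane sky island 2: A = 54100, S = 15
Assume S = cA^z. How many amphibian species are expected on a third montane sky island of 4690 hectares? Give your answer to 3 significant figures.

8.21

z = ln(15/4) / ln(54100/254) = 1.3218 / 5.3613 = 0.2465
c = 4 / 254^0.2465 = 4 / 3.916 = 1.021
S₃ = 1.021 × 4690^0.2465 = 1.021 × 8.037 ≈ 8.208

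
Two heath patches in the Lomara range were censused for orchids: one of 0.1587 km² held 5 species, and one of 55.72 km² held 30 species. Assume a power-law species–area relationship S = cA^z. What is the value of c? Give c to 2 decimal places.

8.78

z = ln(S₂/S₁) / ln(A₂/A₁) = ln(30/5) / ln(55.72/0.1587) = 1.7918 / 5.8611 = 0.3057
c = S₁ / A₁^z = 5 / 0.1587^0.3057 = 5 / 0.5697 = 8.777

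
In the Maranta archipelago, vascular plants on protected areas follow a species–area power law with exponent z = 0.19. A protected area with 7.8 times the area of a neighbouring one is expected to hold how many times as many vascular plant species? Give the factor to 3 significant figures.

1.48

S₂/S₁ = (A₂/A₁)^z = 7.8^0.19
ln(S₂/S₁) = 0.19 × ln 7.8 = 0.19 × 2.0541 = 0.3903
S₂/S₁ = e^0.3903 ≈ 1.477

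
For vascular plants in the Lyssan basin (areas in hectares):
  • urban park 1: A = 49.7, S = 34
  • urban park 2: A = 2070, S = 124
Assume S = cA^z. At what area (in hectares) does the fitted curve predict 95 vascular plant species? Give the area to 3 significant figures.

961 hectares

z = ln(124/34) / ln(2070/49.7) = 1.2939 / 3.7293 = 0.3470
c = 34 / 49.7^0.3470 = 34 / 3.878 = 8.768
A = (95/8.768)^(1/0.3470) ⇒ ln A = ln(10.83)/0.3470 = 6.8675
A = e^6.8675 ≈ 960.5 hectares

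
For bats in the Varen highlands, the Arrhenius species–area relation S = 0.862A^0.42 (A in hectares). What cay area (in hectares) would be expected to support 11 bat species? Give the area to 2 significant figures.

11 = 0.862 × A^0.42  ⇒  A^0.42 = 11/0.862 = 12.76
ln A = ln(12.76) / 0.42 = 2.5464 / 0.42 = 6.0628
A = e^6.0628 ≈ 429.6 hectares

430 hectares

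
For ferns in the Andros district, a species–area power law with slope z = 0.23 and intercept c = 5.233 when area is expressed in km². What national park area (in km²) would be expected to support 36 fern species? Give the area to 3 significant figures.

4380 km²

36 = 5.233 × A^0.23  ⇒  A^0.23 = 36/5.233 = 6.879
ln A = ln(6.879) / 0.23 = 1.9285 / 0.23 = 8.3849
A = e^8.3849 ≈ 4381 km²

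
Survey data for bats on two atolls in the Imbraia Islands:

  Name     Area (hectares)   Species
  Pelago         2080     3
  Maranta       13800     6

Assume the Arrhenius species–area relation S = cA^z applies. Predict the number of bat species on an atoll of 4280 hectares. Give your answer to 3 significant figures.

3.91

z = ln(6/3) / ln(13800/2080) = 0.6931 / 1.8923 = 0.3663
c = 3 / 2080^0.3663 = 3 / 16.42 = 0.1827
S₃ = 0.1827 × 4280^0.3663 = 0.1827 × 21.39 ≈ 3.908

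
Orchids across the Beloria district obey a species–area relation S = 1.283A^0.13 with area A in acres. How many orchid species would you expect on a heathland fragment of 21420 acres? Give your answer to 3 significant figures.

4.69

S = 1.283 × 21420^0.13
ln S = ln 1.283 + 0.13 × ln 21420 = 0.2492 + 0.13 × 9.9721 = 1.5456
S = e^1.5456 ≈ 4.691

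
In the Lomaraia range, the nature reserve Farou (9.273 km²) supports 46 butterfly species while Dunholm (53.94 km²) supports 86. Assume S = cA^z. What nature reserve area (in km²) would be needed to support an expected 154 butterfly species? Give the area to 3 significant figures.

z = ln(86/46) / ln(53.94/9.273) = 0.6257 / 1.7608 = 0.3554
c = 46 / 9.273^0.3554 = 46 / 2.207 = 20.85
A = (154/20.85)^(1/0.3554) ⇒ ln A = ln(7.387)/0.3554 = 5.6274
A = e^5.6274 ≈ 277.9 km²

278 km²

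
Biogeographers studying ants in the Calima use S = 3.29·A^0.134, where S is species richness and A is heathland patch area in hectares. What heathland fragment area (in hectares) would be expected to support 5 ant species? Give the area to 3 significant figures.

5 = 3.29 × A^0.134  ⇒  A^0.134 = 5/3.29 = 1.52
ln A = ln(1.52) / 0.134 = 0.4186 / 0.134 = 3.1235
A = e^3.1235 ≈ 22.73 hectares

22.7 hectares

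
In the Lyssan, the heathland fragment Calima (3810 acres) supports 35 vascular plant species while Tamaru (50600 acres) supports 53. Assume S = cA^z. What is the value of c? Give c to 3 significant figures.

9.32

z = ln(S₂/S₁) / ln(A₂/A₁) = ln(53/35) / ln(50600/3810) = 0.4149 / 2.5863 = 0.1604
c = S₁ / A₁^z = 35 / 3810^0.1604 = 35 / 3.754 = 9.323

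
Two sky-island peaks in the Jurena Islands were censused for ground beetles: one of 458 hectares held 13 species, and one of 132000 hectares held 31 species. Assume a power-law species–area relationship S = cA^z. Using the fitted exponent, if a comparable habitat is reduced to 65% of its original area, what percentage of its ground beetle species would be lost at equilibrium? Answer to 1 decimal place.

z = ln(31/13) / ln(132000/458) = 0.8690 / 5.6637 = 0.1534
S_new/S_old = (A_new/A_old)^z = 0.65^0.1534 = exp(0.1534 × -0.4308) = 0.936
Fraction lost = 1 − 0.936 = 0.06396

6.4%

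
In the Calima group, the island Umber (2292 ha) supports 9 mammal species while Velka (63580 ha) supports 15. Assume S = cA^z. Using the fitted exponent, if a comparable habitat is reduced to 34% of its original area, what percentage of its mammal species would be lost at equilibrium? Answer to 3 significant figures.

15.3%

z = ln(15/9) / ln(63580/2292) = 0.5108 / 3.3229 = 0.1537
S_new/S_old = (A_new/A_old)^z = 0.34^0.1537 = exp(0.1537 × -1.0788) = 0.8472
Fraction lost = 1 − 0.8472 = 0.1528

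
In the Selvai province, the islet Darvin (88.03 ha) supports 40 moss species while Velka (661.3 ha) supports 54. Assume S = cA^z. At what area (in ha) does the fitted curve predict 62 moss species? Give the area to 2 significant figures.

z = ln(54/40) / ln(661.3/88.03) = 0.3001 / 2.0165 = 0.1488
c = 40 / 88.03^0.1488 = 40 / 1.947 = 20.54
A = (62/20.54)^(1/0.1488) ⇒ ln A = ln(3.018)/0.1488 = 7.4225
A = e^7.4225 ≈ 1673 ha

1700 ha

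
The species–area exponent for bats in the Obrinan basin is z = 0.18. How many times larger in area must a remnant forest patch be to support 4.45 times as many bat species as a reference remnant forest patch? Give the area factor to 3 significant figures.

(A₂/A₁)^0.18 = 4.45, so A₂/A₁ = 4.45^(1/0.18) = 4.45^5.556
ln(A₂/A₁) = ln 4.45 / 0.18 = 1.4929 / 0.18 = 8.2939
A₂/A₁ = e^8.2939 ≈ 3999

4000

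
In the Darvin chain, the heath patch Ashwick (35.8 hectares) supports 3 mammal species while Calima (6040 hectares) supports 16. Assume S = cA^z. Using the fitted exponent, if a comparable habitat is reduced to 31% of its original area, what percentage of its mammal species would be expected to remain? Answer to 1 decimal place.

z = ln(16/3) / ln(6040/35.8) = 1.6740 / 5.1282 = 0.3264
S_new/S_old = (A_new/A_old)^z = 0.31^0.3264 = exp(0.3264 × -1.1712) = 0.6823

68.2%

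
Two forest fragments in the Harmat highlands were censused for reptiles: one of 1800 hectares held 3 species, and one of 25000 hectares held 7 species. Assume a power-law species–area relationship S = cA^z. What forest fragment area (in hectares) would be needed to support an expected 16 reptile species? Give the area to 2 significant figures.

330000 hectares

z = ln(7/3) / ln(25000/1800) = 0.8473 / 2.6311 = 0.3220
c = 3 / 1800^0.3220 = 3 / 11.18 = 0.2684
A = (16/0.2684)^(1/0.3220) ⇒ ln A = ln(59.61)/0.3220 = 12.6937
A = e^12.6937 ≈ 325687 hectares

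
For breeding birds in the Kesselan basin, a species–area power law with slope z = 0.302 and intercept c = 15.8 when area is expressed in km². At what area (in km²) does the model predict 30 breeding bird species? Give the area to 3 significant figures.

30 = 15.8 × A^0.302  ⇒  A^0.302 = 30/15.8 = 1.899
ln A = ln(1.899) / 0.302 = 0.6412 / 0.302 = 2.1231
A = e^2.1231 ≈ 8.357 km²

8.36 km²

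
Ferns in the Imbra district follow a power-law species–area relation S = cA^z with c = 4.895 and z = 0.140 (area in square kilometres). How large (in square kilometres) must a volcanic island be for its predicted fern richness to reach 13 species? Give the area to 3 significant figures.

13 = 4.895 × A^0.14  ⇒  A^0.14 = 13/4.895 = 2.656
ln A = ln(2.656) / 0.14 = 0.9767 / 0.14 = 6.9767
A = e^6.9767 ≈ 1071 square kilometres

1070 square kilometres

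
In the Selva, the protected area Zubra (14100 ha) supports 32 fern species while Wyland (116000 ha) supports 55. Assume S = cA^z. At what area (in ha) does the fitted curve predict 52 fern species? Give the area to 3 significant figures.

z = ln(55/32) / ln(116000/14100) = 0.5416 / 2.1074 = 0.2570
c = 32 / 14100^0.2570 = 32 / 11.65 = 2.747
A = (52/2.747)^(1/0.2570) ⇒ ln A = ln(18.93)/0.2570 = 11.4431
A = e^11.4431 ≈ 93255 ha

93300 ha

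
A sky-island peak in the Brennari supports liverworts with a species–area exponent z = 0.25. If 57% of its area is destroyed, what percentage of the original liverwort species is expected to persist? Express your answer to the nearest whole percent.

81%

S_new/S_old = (A_new/A_old)^z = 0.43^0.25
= exp(0.25 × ln 0.43) = exp(0.25 × -0.8440) = exp(-0.2110) ≈ 0.8098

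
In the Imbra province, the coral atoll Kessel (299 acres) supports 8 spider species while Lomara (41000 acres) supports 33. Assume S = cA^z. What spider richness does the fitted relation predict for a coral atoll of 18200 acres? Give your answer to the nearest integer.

26

z = ln(33/8) / ln(41000/299) = 1.4171 / 4.9209 = 0.2880
c = 8 / 299^0.2880 = 8 / 5.163 = 1.549
S₃ = 1.549 × 18200^0.2880 = 1.549 × 16.86 ≈ 26.12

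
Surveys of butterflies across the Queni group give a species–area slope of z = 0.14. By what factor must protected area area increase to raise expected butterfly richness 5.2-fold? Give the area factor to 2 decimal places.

130109.68

(A₂/A₁)^0.14 = 5.2, so A₂/A₁ = 5.2^(1/0.14) = 5.2^7.143
ln(A₂/A₁) = ln 5.2 / 0.14 = 1.6487 / 0.14 = 11.7761
A₂/A₁ = e^11.7761 ≈ 130110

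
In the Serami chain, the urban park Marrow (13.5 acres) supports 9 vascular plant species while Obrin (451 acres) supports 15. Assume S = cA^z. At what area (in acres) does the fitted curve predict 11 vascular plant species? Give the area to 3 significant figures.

53.6 acres

z = ln(15/9) / ln(451/13.5) = 0.5108 / 3.5088 = 0.1456
c = 9 / 13.5^0.1456 = 9 / 1.461 = 6.161
A = (11/6.161)^(1/0.1456) ⇒ ln A = ln(1.785)/0.1456 = 3.9811
A = e^3.9811 ≈ 53.57 acres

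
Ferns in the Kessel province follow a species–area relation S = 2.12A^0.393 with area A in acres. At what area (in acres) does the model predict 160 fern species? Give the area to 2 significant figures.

60000 acres

160 = 2.12 × A^0.393  ⇒  A^0.393 = 160/2.12 = 75.47
ln A = ln(75.47) / 0.393 = 4.3238 / 0.393 = 11.0019
A = e^11.0019 ≈ 59990 acres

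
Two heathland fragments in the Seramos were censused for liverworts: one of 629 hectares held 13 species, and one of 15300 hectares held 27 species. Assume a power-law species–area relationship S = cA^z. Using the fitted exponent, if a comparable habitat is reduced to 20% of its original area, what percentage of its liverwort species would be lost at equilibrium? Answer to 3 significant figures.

z = ln(27/13) / ln(15300/629) = 0.7309 / 3.1915 = 0.2290
S_new/S_old = (A_new/A_old)^z = 0.2^0.2290 = exp(0.2290 × -1.6094) = 0.6917
Fraction lost = 1 − 0.6917 = 0.3083

30.8%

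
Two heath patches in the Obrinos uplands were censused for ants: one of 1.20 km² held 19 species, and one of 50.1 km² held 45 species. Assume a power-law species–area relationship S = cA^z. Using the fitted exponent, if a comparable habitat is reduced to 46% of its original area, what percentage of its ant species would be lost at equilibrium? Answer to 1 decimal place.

z = ln(45/19) / ln(50.1/1.2) = 0.8622 / 3.7317 = 0.2311
S_new/S_old = (A_new/A_old)^z = 0.46^0.2311 = exp(0.2311 × -0.7765) = 0.8358
Fraction lost = 1 − 0.8358 = 0.1642

16.4%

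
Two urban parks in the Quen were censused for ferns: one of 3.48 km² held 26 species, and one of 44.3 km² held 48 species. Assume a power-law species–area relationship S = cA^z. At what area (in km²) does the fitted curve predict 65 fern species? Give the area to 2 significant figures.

160 km²

z = ln(48/26) / ln(44.3/3.48) = 0.6131 / 2.5440 = 0.2410
c = 26 / 3.48^0.2410 = 26 / 1.351 = 19.25
A = (65/19.25)^(1/0.2410) ⇒ ln A = ln(3.376)/0.2410 = 5.0490
A = e^5.0490 ≈ 155.9 km²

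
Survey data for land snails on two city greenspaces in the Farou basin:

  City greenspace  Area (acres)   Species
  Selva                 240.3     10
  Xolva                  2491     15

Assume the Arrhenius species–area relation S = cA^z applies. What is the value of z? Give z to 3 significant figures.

Taking logs: ln S = ln c + z ln A, so z = (ln S₂ − ln S₁)/(ln A₂ − ln A₁).
z = ln(15/10) / ln(2491/240.3) = ln(1.5) / ln(10.37) = 0.4055 / 2.3386 = 0.1734

0.173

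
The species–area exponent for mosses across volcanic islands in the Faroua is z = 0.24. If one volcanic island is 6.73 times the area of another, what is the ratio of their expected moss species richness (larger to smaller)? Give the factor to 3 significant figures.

S₂/S₁ = (A₂/A₁)^z = 6.73^0.24
ln(S₂/S₁) = 0.24 × ln 6.73 = 0.24 × 1.9066 = 0.4576
S₂/S₁ = e^0.4576 ≈ 1.58

1.58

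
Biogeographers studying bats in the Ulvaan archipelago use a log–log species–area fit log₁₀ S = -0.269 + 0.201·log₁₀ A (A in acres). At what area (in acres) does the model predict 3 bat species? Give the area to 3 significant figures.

5150 acres

3 = 0.5383 × A^0.201  ⇒  A^0.201 = 3/0.5383 = 5.573
ln A = ln(5.573) / 0.201 = 1.7180 / 0.201 = 8.5473
A = e^8.5473 ≈ 5153 acres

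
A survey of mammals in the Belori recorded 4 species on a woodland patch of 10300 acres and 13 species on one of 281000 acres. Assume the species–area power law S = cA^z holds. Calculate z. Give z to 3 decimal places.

Taking logs: ln S = ln c + z ln A, so z = (ln S₂ − ln S₁)/(ln A₂ − ln A₁).
z = ln(13/4) / ln(281000/10300) = ln(3.25) / ln(27.28) = 1.1787 / 3.3062 = 0.3565

0.356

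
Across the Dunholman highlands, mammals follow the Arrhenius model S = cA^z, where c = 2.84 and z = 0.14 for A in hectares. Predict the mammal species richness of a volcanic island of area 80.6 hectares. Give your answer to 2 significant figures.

S = 2.84 × 80.6^0.14 = 2.84 × 1.849 ≈ 5.251

5.3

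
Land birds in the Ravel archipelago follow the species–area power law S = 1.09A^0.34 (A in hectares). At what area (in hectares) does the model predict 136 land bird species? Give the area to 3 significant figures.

136 = 1.09 × A^0.34  ⇒  A^0.34 = 136/1.09 = 124.8
ln A = ln(124.8) / 0.34 = 4.8265 / 0.34 = 14.1955
A = e^14.1955 ≈ 1462300 hectares

1460000 hectares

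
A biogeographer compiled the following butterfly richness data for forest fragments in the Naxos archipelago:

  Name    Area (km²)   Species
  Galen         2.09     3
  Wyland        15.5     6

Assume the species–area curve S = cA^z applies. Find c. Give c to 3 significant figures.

2.32

z = ln(S₂/S₁) / ln(A₂/A₁) = ln(6/3) / ln(15.5/2.09) = 0.6931 / 2.0037 = 0.3459
c = S₁ / A₁^z = 3 / 2.09^0.3459 = 3 / 1.29 = 2.325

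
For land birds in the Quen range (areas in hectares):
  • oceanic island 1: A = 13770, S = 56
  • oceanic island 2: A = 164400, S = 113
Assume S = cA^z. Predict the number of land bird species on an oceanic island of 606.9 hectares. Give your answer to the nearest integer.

z = ln(113/56) / ln(164400/13770) = 0.7020 / 2.4798 = 0.2831
c = 56 / 13770^0.2831 = 56 / 14.85 = 3.771
S₃ = 3.771 × 606.9^0.2831 = 3.771 × 6.136 ≈ 23.14

23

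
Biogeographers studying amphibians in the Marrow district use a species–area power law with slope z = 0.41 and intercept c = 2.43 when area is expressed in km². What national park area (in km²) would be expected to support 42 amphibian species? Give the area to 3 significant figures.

42 = 2.43 × A^0.41  ⇒  A^0.41 = 42/2.43 = 17.28
ln A = ln(17.28) / 0.41 = 2.8498 / 0.41 = 6.9507
A = e^6.9507 ≈ 1044 km²

1040 km²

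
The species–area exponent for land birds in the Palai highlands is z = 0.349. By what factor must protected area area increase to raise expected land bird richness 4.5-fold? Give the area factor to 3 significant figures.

74.4

(A₂/A₁)^0.349 = 4.5, so A₂/A₁ = 4.5^(1/0.349) = 4.5^2.865
ln(A₂/A₁) = ln 4.5 / 0.349 = 1.5041 / 0.349 = 4.3097
A₂/A₁ = e^4.3097 ≈ 74.42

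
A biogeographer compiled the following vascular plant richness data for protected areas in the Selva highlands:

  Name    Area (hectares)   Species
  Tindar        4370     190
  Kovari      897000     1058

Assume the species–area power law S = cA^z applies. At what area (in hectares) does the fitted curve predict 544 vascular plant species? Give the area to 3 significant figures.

z = ln(1058/190) / ln(897000/4370) = 1.7171 / 5.3243 = 0.3225
c = 190 / 4370^0.3225 = 190 / 14.93 = 12.73
A = (544/12.73)^(1/0.3225) ⇒ ln A = ln(42.75)/0.3225 = 11.6443
A = e^11.6443 ≈ 114034 hectares

114000 hectares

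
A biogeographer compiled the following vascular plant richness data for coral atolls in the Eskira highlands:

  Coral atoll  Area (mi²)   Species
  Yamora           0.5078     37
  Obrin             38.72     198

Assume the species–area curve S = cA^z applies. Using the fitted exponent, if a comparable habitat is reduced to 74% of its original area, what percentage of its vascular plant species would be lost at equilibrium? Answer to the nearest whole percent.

z = ln(198/37) / ln(38.72/0.5078) = 1.6773 / 4.3340 = 0.3870
S_new/S_old = (A_new/A_old)^z = 0.74^0.3870 = exp(0.3870 × -0.3011) = 0.89
Fraction lost = 1 − 0.89 = 0.11

11%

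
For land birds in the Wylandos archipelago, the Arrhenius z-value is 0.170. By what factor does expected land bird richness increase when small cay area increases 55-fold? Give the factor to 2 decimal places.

1.98

S₂/S₁ = (A₂/A₁)^z = 55^0.17
ln(S₂/S₁) = 0.17 × ln 55 = 0.17 × 4.0073 = 0.6812
S₂/S₁ = e^0.6812 ≈ 1.976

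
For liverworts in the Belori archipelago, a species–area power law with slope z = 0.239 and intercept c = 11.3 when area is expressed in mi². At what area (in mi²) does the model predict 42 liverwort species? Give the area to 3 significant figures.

243 mi²

42 = 11.3 × A^0.239  ⇒  A^0.239 = 42/11.3 = 3.717
ln A = ln(3.717) / 0.239 = 1.3129 / 0.239 = 5.4932
A = e^5.4932 ≈ 243 mi²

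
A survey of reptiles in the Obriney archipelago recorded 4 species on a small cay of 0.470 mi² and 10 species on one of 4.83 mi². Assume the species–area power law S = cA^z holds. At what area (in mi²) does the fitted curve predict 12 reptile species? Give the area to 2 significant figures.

7.7 mi²

z = ln(10/4) / ln(4.83/0.47) = 0.9163 / 2.3299 = 0.3933
c = 4 / 0.47^0.3933 = 4 / 0.7431 = 5.383
A = (12/5.383)^(1/0.3933) ⇒ ln A = ln(2.229)/0.3933 = 2.0384
A = e^2.0384 ≈ 7.679 mi²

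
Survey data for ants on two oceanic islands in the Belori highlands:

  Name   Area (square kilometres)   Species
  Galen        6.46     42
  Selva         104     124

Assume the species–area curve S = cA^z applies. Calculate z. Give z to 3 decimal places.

0.390

Taking logs: ln S = ln c + z ln A, so z = (ln S₂ − ln S₁)/(ln A₂ − ln A₁).
z = ln(124/42) / ln(104/6.46) = ln(2.952) / ln(16.1) = 1.0826 / 2.7788 = 0.3896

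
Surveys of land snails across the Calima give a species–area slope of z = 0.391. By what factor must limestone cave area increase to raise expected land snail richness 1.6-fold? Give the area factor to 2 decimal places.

(A₂/A₁)^0.391 = 1.6, so A₂/A₁ = 1.6^(1/0.391) = 1.6^2.558
ln(A₂/A₁) = ln 1.6 / 0.391 = 0.4700 / 0.391 = 1.2021
A₂/A₁ = e^1.2021 ≈ 3.327

3.33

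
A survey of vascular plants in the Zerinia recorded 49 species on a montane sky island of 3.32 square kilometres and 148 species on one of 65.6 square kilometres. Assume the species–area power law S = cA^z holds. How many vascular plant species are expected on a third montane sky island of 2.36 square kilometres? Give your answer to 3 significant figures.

43.2

z = ln(148/49) / ln(65.6/3.32) = 1.1054 / 2.9836 = 0.3705
c = 49 / 3.32^0.3705 = 49 / 1.56 = 31.41
S₃ = 31.41 × 2.36^0.3705 = 31.41 × 1.375 ≈ 43.18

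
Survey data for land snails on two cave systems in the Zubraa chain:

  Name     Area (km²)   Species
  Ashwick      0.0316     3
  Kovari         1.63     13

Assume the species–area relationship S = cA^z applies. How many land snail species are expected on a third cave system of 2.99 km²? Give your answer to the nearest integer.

16

z = ln(13/3) / ln(1.63/0.0316) = 1.4663 / 3.9432 = 0.3719
c = 3 / 0.0316^0.3719 = 3 / 0.2767 = 10.84
S₃ = 10.84 × 2.99^0.3719 = 10.84 × 1.503 ≈ 16.29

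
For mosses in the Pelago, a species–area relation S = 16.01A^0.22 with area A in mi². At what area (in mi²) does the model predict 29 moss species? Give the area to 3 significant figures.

29 = 16.01 × A^0.22  ⇒  A^0.22 = 29/16.01 = 1.811
ln A = ln(1.811) / 0.22 = 0.5941 / 0.22 = 2.7004
A = e^2.7004 ≈ 14.89 mi²

14.9 mi²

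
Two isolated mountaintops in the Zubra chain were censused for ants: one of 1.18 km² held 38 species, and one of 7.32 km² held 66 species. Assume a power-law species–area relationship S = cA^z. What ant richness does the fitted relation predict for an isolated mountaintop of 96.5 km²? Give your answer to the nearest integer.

z = ln(66/38) / ln(7.32/1.18) = 0.5521 / 1.8251 = 0.3025
c = 38 / 1.18^0.3025 = 38 / 1.051 = 36.14
S₃ = 36.14 × 96.5^0.3025 = 36.14 × 3.984 ≈ 144

144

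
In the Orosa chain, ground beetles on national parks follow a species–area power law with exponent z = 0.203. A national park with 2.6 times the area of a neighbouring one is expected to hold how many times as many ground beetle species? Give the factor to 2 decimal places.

1.21

S₂/S₁ = (A₂/A₁)^z = 2.6^0.203
ln(S₂/S₁) = 0.203 × ln 2.6 = 0.203 × 0.9555 = 0.1940
S₂/S₁ = e^0.1940 ≈ 1.214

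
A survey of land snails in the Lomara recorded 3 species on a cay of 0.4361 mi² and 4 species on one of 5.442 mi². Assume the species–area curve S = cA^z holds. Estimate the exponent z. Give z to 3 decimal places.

0.114

Taking logs: ln S = ln c + z ln A, so z = (ln S₂ − ln S₁)/(ln A₂ − ln A₁).
z = ln(4/3) / ln(5.442/0.4361) = ln(1.333) / ln(12.48) = 0.2877 / 2.5240 = 0.1140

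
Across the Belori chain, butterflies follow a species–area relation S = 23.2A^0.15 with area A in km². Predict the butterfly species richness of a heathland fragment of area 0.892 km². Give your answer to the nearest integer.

S = 23.2 × 0.892^0.15 = 23.2 × 0.983 ≈ 22.81

23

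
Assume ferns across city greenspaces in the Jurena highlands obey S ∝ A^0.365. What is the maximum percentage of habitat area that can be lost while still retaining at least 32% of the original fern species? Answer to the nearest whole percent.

96%

Need (A_new/A_old)^0.365 = 0.32, so A_new/A_old = 0.32^(1/0.365) = 0.32^2.74
ln(A_new/A_old) = ln 0.32 / 0.365 = -1.1394 / 0.365 = -3.1217
A_new/A_old = e^-3.1217 ≈ 0.04408
Fraction that can be lost = 1 − 0.04408 = 0.9559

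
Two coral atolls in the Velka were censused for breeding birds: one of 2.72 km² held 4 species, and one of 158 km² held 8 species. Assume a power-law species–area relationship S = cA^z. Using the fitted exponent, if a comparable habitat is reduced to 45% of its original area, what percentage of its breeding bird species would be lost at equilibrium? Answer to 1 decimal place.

12.7%

z = ln(8/4) / ln(158/2.72) = 0.6931 / 4.0620 = 0.1706
S_new/S_old = (A_new/A_old)^z = 0.45^0.1706 = exp(0.1706 × -0.7985) = 0.8726
Fraction lost = 1 − 0.8726 = 0.1274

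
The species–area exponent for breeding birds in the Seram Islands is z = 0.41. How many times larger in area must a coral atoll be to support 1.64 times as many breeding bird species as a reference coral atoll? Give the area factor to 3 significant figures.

(A₂/A₁)^0.41 = 1.64, so A₂/A₁ = 1.64^(1/0.41) = 1.64^2.439
ln(A₂/A₁) = ln 1.64 / 0.41 = 0.4947 / 0.41 = 1.2066
A₂/A₁ = e^1.2066 ≈ 3.342

3.34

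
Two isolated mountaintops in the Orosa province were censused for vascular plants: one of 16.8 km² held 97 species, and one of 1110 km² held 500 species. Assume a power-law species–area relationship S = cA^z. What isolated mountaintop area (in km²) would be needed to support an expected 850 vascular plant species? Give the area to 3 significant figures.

z = ln(500/97) / ln(1110/16.8) = 1.6399 / 4.1907 = 0.3913
c = 97 / 16.8^0.3913 = 97 / 3.016 = 32.16
A = (850/32.16)^(1/0.3913) ⇒ ln A = ln(26.43)/0.3913 = 8.3681
A = e^8.3681 ≈ 4308 km²

4310 km²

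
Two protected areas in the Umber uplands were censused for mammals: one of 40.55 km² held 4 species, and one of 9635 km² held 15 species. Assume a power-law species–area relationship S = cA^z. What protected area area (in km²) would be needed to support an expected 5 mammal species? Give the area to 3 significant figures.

102 km²

z = ln(15/4) / ln(9635/40.55) = 1.3218 / 5.4706 = 0.2416
c = 4 / 40.55^0.2416 = 4 / 2.446 = 1.635
A = (5/1.635)^(1/0.2416) ⇒ ln A = ln(3.058)/0.2416 = 4.6261
A = e^4.6261 ≈ 102.1 km²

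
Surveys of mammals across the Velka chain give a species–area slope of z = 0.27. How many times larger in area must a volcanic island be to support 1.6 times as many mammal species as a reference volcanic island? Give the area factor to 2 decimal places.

5.70

(A₂/A₁)^0.27 = 1.6, so A₂/A₁ = 1.6^(1/0.27) = 1.6^3.704
ln(A₂/A₁) = ln 1.6 / 0.27 = 0.4700 / 0.27 = 1.7408
A₂/A₁ = e^1.7408 ≈ 5.702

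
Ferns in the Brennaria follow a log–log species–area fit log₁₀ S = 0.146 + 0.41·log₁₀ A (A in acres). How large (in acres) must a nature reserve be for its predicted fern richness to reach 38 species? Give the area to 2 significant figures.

3100 acres

38 = 1.4 × A^0.41  ⇒  A^0.41 = 38/1.4 = 27.15
ln A = ln(27.15) / 0.41 = 3.3014 / 0.41 = 8.0522
A = e^8.0522 ≈ 3141 acres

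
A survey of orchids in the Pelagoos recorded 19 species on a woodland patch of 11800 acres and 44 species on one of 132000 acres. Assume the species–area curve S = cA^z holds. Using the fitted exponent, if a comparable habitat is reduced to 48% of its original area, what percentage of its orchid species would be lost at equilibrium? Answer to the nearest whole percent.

23%

z = ln(44/19) / ln(132000/11800) = 0.8398 / 2.4147 = 0.3478
S_new/S_old = (A_new/A_old)^z = 0.48^0.3478 = exp(0.3478 × -0.7340) = 0.7747
Fraction lost = 1 − 0.7747 = 0.2253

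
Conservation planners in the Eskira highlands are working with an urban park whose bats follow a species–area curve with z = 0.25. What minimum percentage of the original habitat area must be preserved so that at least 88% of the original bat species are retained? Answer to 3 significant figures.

Need (A_new/A_old)^0.25 = 0.88, so A_new/A_old = 0.88^(1/0.25) = 0.88^4
ln(A_new/A_old) = ln 0.88 / 0.25 = -0.1278 / 0.25 = -0.5113
A_new/A_old = e^-0.5113 ≈ 0.5997

60.0%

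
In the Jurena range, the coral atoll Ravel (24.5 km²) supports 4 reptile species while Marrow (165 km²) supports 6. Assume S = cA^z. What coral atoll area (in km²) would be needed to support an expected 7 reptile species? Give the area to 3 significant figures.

341 km²

z = ln(6/4) / ln(165/24.5) = 0.4055 / 1.9073 = 0.2126
c = 4 / 24.5^0.2126 = 4 / 1.974 = 2.026
A = (7/2.026)^(1/0.2126) ⇒ ln A = ln(3.454)/0.2126 = 5.8311
A = e^5.8311 ≈ 340.7 km²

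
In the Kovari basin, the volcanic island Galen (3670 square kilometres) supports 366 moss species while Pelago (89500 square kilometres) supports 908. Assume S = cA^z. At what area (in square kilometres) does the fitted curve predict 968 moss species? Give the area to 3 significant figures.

z = ln(908/366) / ln(89500/3670) = 0.9086 / 3.1940 = 0.2845
c = 366 / 3670^0.2845 = 366 / 10.33 = 35.44
A = (968/35.44)^(1/0.2845) ⇒ ln A = ln(27.32)/0.2845 = 11.6269
A = e^11.6269 ≈ 112076 square kilometres

112000 square kilometres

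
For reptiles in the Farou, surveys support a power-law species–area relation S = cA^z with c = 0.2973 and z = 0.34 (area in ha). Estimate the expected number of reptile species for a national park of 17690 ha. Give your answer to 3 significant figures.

S = 0.2973 × 17690^0.34
ln S = ln 0.2973 + 0.34 × ln 17690 = -1.2130 + 0.34 × 9.7808 = 2.1124
S = e^2.1124 ≈ 8.268

8.27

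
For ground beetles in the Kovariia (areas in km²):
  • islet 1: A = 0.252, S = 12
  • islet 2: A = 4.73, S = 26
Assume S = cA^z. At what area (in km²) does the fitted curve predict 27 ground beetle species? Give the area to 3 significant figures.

z = ln(26/12) / ln(4.73/0.252) = 0.7732 / 2.9323 = 0.2637
c = 12 / 0.252^0.2637 = 12 / 0.6953 = 17.26
A = (27/17.26)^(1/0.2637) ⇒ ln A = ln(1.564)/0.2637 = 1.6971
A = e^1.6971 ≈ 5.458 km²

5.46 km²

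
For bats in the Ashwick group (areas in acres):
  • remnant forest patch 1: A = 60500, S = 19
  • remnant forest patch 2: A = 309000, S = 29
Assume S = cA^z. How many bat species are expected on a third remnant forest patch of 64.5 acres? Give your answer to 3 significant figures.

3.22

z = ln(29/19) / ln(309000/60500) = 0.4229 / 1.6307 = 0.2593
c = 19 / 60500^0.2593 = 19 / 17.38 = 1.093
S₃ = 1.093 × 64.5^0.2593 = 1.093 × 2.946 ≈ 3.221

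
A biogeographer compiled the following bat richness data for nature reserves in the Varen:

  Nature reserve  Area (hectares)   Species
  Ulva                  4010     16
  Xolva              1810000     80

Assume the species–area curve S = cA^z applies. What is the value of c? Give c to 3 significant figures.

z = ln(S₂/S₁) / ln(A₂/A₁) = ln(80/16) / ln(1810000/4010) = 1.6094 / 6.1123 = 0.2633
c = S₁ / A₁^z = 16 / 4010^0.2633 = 16 / 8.887 = 1.8

1.80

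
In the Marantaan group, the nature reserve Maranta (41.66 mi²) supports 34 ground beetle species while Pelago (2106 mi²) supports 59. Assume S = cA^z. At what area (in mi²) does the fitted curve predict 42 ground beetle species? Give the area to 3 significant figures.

187 mi²

z = ln(59/34) / ln(2106/41.66) = 0.5512 / 3.9230 = 0.1405
c = 34 / 41.66^0.1405 = 34 / 1.689 = 20.13
A = (42/20.13)^(1/0.1405) ⇒ ln A = ln(2.086)/0.1405 = 5.2335
A = e^5.2335 ≈ 187.5 mi²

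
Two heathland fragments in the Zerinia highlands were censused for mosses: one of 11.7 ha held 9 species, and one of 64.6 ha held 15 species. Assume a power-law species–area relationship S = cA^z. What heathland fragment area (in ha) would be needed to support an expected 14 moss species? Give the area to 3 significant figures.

z = ln(15/9) / ln(64.6/11.7) = 0.5108 / 1.7086 = 0.2990
c = 9 / 11.7^0.2990 = 9 / 2.086 = 4.314
A = (14/4.314)^(1/0.2990) ⇒ ln A = ln(3.245)/0.2990 = 3.9374
A = e^3.9374 ≈ 51.29 ha

51.3 ha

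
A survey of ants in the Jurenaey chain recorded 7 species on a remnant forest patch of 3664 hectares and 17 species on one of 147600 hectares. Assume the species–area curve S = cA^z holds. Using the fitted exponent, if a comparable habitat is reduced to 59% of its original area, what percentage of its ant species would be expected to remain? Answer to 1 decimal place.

88.1%

z = ln(17/7) / ln(147600/3664) = 0.8873 / 3.6960 = 0.2401
S_new/S_old = (A_new/A_old)^z = 0.59^0.2401 = exp(0.2401 × -0.5276) = 0.881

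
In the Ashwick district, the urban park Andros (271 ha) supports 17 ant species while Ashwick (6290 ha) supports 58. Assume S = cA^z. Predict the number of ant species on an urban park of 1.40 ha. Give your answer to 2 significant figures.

z = ln(58/17) / ln(6290/271) = 1.2272 / 3.1446 = 0.3903
c = 17 / 271^0.3903 = 17 / 8.902 = 1.91
S₃ = 1.91 × 1.4^0.3903 = 1.91 × 1.14 ≈ 2.178

2.2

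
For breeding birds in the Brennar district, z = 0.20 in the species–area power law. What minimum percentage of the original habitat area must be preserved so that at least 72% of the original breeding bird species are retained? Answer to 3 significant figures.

Need (A_new/A_old)^0.2 = 0.72, so A_new/A_old = 0.72^(1/0.2) = 0.72^5
ln(A_new/A_old) = ln 0.72 / 0.2 = -0.3285 / 0.2 = -1.6425
A_new/A_old = e^-1.6425 ≈ 0.1935

19.3%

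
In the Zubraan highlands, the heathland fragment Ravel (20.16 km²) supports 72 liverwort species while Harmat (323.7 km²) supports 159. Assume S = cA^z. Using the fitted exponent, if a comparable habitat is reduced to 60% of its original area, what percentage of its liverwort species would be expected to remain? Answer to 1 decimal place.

z = ln(159/72) / ln(323.7/20.16) = 0.7922 / 2.7761 = 0.2854
S_new/S_old = (A_new/A_old)^z = 0.6^0.2854 = exp(0.2854 × -0.5108) = 0.8643

86.4%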